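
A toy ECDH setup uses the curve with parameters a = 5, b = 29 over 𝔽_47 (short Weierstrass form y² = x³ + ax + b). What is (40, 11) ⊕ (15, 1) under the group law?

(26, 4)

(40, 11) + (15, 1). λ = (1 - 11)/(15 - 40) ≡ 37/22 mod 47. 22⁻¹ ≡ 15 (mod 47) since 22·15 = 330 ≡ 1, so λ ≡ 38.
  x = λ² - 40 - 15 = 1444 - 55 ≡ 26; y = λ·(40 - 26) - 11 ≡ 4. → (26, 4)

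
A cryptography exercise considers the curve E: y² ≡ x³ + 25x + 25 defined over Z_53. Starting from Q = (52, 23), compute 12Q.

O

Double-and-add on 12 = (1100)₂. Start with Q = (52, 23) for the leading 1-bit.
double: tangent at (52, 23): λ = (3·52² + 25)/(2·23) ≡ 28/46. 46⁻¹ ≡ 15 (mod 53), so λ ≡ 28·15 ≡ 49.
  x = λ² - 52 - 52 = 2401 - 104 ≡ 18; y = λ·(52 - 18) - 23 ≡ 0. → (18, 0)
add Q: (18, 0) + (52, 23). λ = (23 - 0)/(52 - 18) ≡ 23/34 mod 53. 34⁻¹ ≡ 39 (mod 53), so λ ≡ 49.
  x = λ² - 18 - 52 = 2401 - 70 ≡ 52; y = λ·(18 - 52) - 0 ≡ 30. → (52, 30)
double: tangent at (52, 30): λ = (3·52² + 25)/(2·30) ≡ 28/7. 7⁻¹ ≡ 38 (mod 53), so λ ≡ 28·38 ≡ 4.
  x = λ² - 52 - 52 = 16 - 104 ≡ 18; y = λ·(52 - 18) - 30 ≡ 0. → (18, 0)
double: (18, 0) + (18, 0): same x and y₁ ≡ -y₂, so the sum is O.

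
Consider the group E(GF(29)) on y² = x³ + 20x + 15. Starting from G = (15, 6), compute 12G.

Double-and-add on 12 = (1100)₂. Start with G = (15, 6) for the leading 1-bit.
double: tangent at (15, 6): λ = (3·15² + 20)/(2·6) ≡ 28/12. 12⁻¹ ≡ 17 (mod 29) since 12·17 = 204 ≡ 1, so λ ≡ 28·17 ≡ 12.
  x = λ² - 15 - 15 = 144 - 30 ≡ 27; y = λ·(15 - 27) - 6 ≡ 24. → (27, 24)
add G: (27, 24) + (15, 6). λ = (6 - 24)/(15 - 27) ≡ 11/17 mod 29. 17⁻¹ ≡ 12 (mod 29), so λ ≡ 16.
  x = λ² - 27 - 15 = 256 - 42 ≡ 11; y = λ·(27 - 11) - 24 ≡ 0. → (11, 0)
double: (11, 0) + (11, 0): same x and y₁ ≡ -y₂, so the sum is the point at infinity.
double: the point at infinity + the point at infinity = the point at infinity (identity).

O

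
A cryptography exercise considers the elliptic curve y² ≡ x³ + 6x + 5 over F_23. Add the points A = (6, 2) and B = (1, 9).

(6, 2) + (1, 9). λ = (9 - 2)/(1 - 6) ≡ 7/18 mod 23. 18⁻¹ ≡ 9 (mod 23) since 18·9 = 162 ≡ 1, so λ ≡ 17.
  x = λ² - 6 - 1 = 289 - 7 ≡ 6; y = λ·(6 - 6) - 2 ≡ 21. → (6, 21)

(6, 21)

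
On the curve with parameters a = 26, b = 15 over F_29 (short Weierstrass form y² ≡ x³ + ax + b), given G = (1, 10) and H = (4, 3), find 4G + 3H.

(17, 11)

First 4G:
Double-and-add on 4 = (100)₂. Start with G = (1, 10) for the leading 1-bit.
double: tangent at (1, 10): λ = (3·1² + 26)/(2·10) ≡ 0/20. 20⁻¹ ≡ 16 (mod 29) since 20·16 = 320 ≡ 1, so λ ≡ 0·16 ≡ 0.
  x = λ² - 1 - 1 = 0 - 2 ≡ 27; y = λ·(1 - 27) - 10 ≡ 19. → (27, 19)
double: tangent at (27, 19): λ = (3·27² + 26)/(2·19) ≡ 9/9. 9⁻¹ ≡ 13 (mod 29), so λ ≡ 9·13 ≡ 1.
  x = λ² - 27 - 27 = 1 - 54 ≡ 5; y = λ·(27 - 5) - 19 ≡ 3. → (5, 3)
4G = (5, 3).
Next 3H:
Repeated addition: build up to 3H.
2H: tangent at (4, 3): λ = (3·4² + 26)/(2·3) ≡ 16/6. 6⁻¹ ≡ 5 (mod 29), so λ ≡ 16·5 ≡ 22.
  x = λ² - 4 - 4 = 484 - 8 ≡ 12; y = λ·(4 - 12) - 3 ≡ 24. → (12, 24)
3H: (12, 24) + (4, 3). λ = (3 - 24)/(4 - 12) ≡ 8/21 mod 29. 21⁻¹ ≡ 18 (mod 29) since 21·18 = 378 ≡ 1, so λ ≡ 28.
  x = λ² - 12 - 4 = 784 - 16 ≡ 14; y = λ·(12 - 14) - 24 ≡ 7. → (14, 7)
3H = (14, 7).
Finally 4G + 3H:
(5, 3) + (14, 7). λ = (7 - 3)/(14 - 5) ≡ 4/9 mod 29. 9⁻¹ ≡ 13 (mod 29) since 9·13 = 117 ≡ 1, so λ ≡ 23.
  x = λ² - 5 - 14 = 529 - 19 ≡ 17; y = λ·(5 - 17) - 3 ≡ 11. → (17, 11)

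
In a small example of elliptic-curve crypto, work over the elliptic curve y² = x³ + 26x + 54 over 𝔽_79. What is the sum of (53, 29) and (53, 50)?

The two points share x = 53 and their y-coordinates satisfy 29 + 50 ≡ 0 (mod 79), so they are inverses. Their sum is ∞.

O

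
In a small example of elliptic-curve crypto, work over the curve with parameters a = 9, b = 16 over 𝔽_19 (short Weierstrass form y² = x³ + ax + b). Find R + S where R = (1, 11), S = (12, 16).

(15, 12)

(1, 11) + (12, 16). λ = (16 - 11)/(12 - 1) ≡ 5/11 mod 19. 11⁻¹ ≡ 7 (mod 19) since 11·7 = 77 ≡ 1, so λ ≡ 16.
  x = λ² - 1 - 12 = 256 - 13 ≡ 15; y = λ·(1 - 15) - 11 ≡ 12. → (15, 12)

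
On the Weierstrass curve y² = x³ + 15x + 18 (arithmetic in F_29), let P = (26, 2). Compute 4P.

(27, 26)

Double-and-add on 4 = (100)₂. Start with P = (26, 2) for the leading 1-bit.
double: tangent at (26, 2): λ = (3·26² + 15)/(2·2) ≡ 13/4. 4⁻¹ ≡ 22 (mod 29) since 4·22 = 88 ≡ 1, so λ ≡ 13·22 ≡ 25.
  x = λ² - 26 - 26 = 625 - 52 ≡ 22; y = λ·(26 - 22) - 2 ≡ 11. → (22, 11)
double: tangent at (22, 11): λ = (3·22² + 15)/(2·11) ≡ 17/22. 22⁻¹ ≡ 4 (mod 29), so λ ≡ 17·4 ≡ 10.
  x = λ² - 22 - 22 = 100 - 44 ≡ 27; y = λ·(22 - 27) - 11 ≡ 26. → (27, 26)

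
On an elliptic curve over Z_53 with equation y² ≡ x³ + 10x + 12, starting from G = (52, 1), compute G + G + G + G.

(28, 39)

Double-and-add on 4 = (100)₂. Start with G = (52, 1) for the leading 1-bit.
double: tangent at (52, 1): λ = (3·52² + 10)/(2·1) ≡ 13/2. 2⁻¹ ≡ 27 (mod 53) since 2·27 = 54 ≡ 1, so λ ≡ 13·27 ≡ 33.
  x = λ² - 52 - 52 = 1089 - 104 ≡ 31; y = λ·(52 - 31) - 1 ≡ 3. → (31, 3)
double: tangent at (31, 3): λ = (3·31² + 10)/(2·3) ≡ 31/6. 6⁻¹ ≡ 9 (mod 53), so λ ≡ 31·9 ≡ 14.
  x = λ² - 31 - 31 = 196 - 62 ≡ 28; y = λ·(31 - 28) - 3 ≡ 39. → (28, 39)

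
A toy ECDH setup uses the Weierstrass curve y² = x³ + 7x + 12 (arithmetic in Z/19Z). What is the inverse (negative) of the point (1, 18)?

(1, 1)

-(1, 18) = (1, -18 mod 19) = (1, 1).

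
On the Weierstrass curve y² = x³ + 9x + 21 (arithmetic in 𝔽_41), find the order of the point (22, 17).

11

2P: tangent at (22, 17): λ = (3·22² + 9)/(2·17) ≡ 26/34. 34⁻¹ ≡ 35 (mod 41) since 34·35 = 1190 ≡ 1, so λ ≡ 26·35 ≡ 8.
  x = λ² - 22 - 22 = 64 - 44 ≡ 20; y = λ·(22 - 20) - 17 ≡ 40. → (20, 40)
3P: (20, 40) + (22, 17). λ = (17 - 40)/(22 - 20) ≡ 18/2 mod 41. 2⁻¹ ≡ 21 (mod 41) since 2·21 = 42 ≡ 1, so λ ≡ 9.
  x = λ² - 20 - 22 = 81 - 42 ≡ 39; y = λ·(20 - 39) - 40 ≡ 35. → (39, 35)
4P: (39, 35) + (22, 17). λ = (17 - 35)/(22 - 39) ≡ 23/24 mod 41. 24⁻¹ ≡ 12 (mod 41) since 24·12 = 288 ≡ 1, so λ ≡ 30.
  x = λ² - 39 - 22 = 900 - 61 ≡ 19; y = λ·(39 - 19) - 35 ≡ 32. → (19, 32)
5P: (19, 32) + (22, 17). λ = (17 - 32)/(22 - 19) ≡ 26/3 mod 41. 3⁻¹ ≡ 14 (mod 41) since 3·14 = 42 ≡ 1, so λ ≡ 36.
  x = λ² - 19 - 22 = 1296 - 41 ≡ 25; y = λ·(19 - 25) - 32 ≡ 39. → (25, 39)
6P: (25, 39) + (22, 17). λ = (17 - 39)/(22 - 25) ≡ 19/38 mod 41. 38⁻¹ ≡ 27 (mod 41), so λ ≡ 21.
  x = λ² - 25 - 22 = 441 - 47 ≡ 25; y = λ·(25 - 25) - 39 ≡ 2. → (25, 2)
7P: (25, 2) + (22, 17). λ = (17 - 2)/(22 - 25) ≡ 15/38 mod 41. 38⁻¹ ≡ 27 (mod 41) since 38·27 = 1026 ≡ 1, so λ ≡ 36.
  x = λ² - 25 - 22 = 1296 - 47 ≡ 19; y = λ·(25 - 19) - 2 ≡ 9. → (19, 9)
8P: (19, 9) + (22, 17). λ = (17 - 9)/(22 - 19) ≡ 8/3 mod 41. 3⁻¹ ≡ 14 (mod 41), so λ ≡ 30.
  x = λ² - 19 - 22 = 900 - 41 ≡ 39; y = λ·(19 - 39) - 9 ≡ 6. → (39, 6)
9P: (39, 6) + (22, 17). λ = (17 - 6)/(22 - 39) ≡ 11/24 mod 41. 24⁻¹ ≡ 12 (mod 41), so λ ≡ 9.
  x = λ² - 39 - 22 = 81 - 61 ≡ 20; y = λ·(39 - 20) - 6 ≡ 1. → (20, 1)
10P: (20, 1) + (22, 17). λ = (17 - 1)/(22 - 20) ≡ 16/2 mod 41. 2⁻¹ ≡ 21 (mod 41) since 2·21 = 42 ≡ 1, so λ ≡ 8.
  x = λ² - 20 - 22 = 64 - 42 ≡ 22; y = λ·(20 - 22) - 1 ≡ 24. → (22, 24)
11P: (22, 24) + (22, 17): same x and y₁ ≡ -y₂, so the sum is 𝒪.
11P = 𝒪, so the order is 11.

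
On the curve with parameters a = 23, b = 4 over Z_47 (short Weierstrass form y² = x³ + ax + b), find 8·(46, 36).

Write P = (46, 36).
Repeated addition: build up to 8P.
2P: tangent at (46, 36): λ = (3·46² + 23)/(2·36) ≡ 26/25. 25⁻¹ ≡ 32 (mod 47), so λ ≡ 26·32 ≡ 33.
  x = λ² - 46 - 46 = 1089 - 92 ≡ 10; y = λ·(46 - 10) - 36 ≡ 24. → (10, 24)
3P: (10, 24) + (46, 36). λ = (36 - 24)/(46 - 10) ≡ 12/36 mod 47. 36⁻¹ ≡ 17 (mod 47) since 36·17 = 612 ≡ 1, so λ ≡ 16.
  x = λ² - 10 - 46 = 256 - 56 ≡ 12; y = λ·(10 - 12) - 24 ≡ 38. → (12, 38)
4P: (12, 38) + (46, 36). λ = (36 - 38)/(46 - 12) ≡ 45/34 mod 47. 34⁻¹ ≡ 18 (mod 47) since 34·18 = 612 ≡ 1, so λ ≡ 11.
  x = λ² - 12 - 46 = 121 - 58 ≡ 16; y = λ·(12 - 16) - 38 ≡ 12. → (16, 12)
5P: (16, 12) + (46, 36). λ = (36 - 12)/(46 - 16) ≡ 24/30 mod 47. 30⁻¹ ≡ 11 (mod 47) since 30·11 = 330 ≡ 1, so λ ≡ 29.
  x = λ² - 16 - 46 = 841 - 62 ≡ 27; y = λ·(16 - 27) - 12 ≡ 45. → (27, 45)
6P: (27, 45) + (46, 36). λ = (36 - 45)/(46 - 27) ≡ 38/19 mod 47. 19⁻¹ ≡ 5 (mod 47), so λ ≡ 2.
  x = λ² - 27 - 46 = 4 - 73 ≡ 25; y = λ·(27 - 25) - 45 ≡ 6. → (25, 6)
7P: (25, 6) + (46, 36). λ = (36 - 6)/(46 - 25) ≡ 30/21 mod 47. 21⁻¹ ≡ 9 (mod 47) since 21·9 = 189 ≡ 1, so λ ≡ 35.
  x = λ² - 25 - 46 = 1225 - 71 ≡ 26; y = λ·(25 - 26) - 6 ≡ 6. → (26, 6)
8P: (26, 6) + (46, 36). λ = (36 - 6)/(46 - 26) ≡ 30/20 mod 47. 20⁻¹ ≡ 40 (mod 47), so λ ≡ 25.
  x = λ² - 26 - 46 = 625 - 72 ≡ 36; y = λ·(26 - 36) - 6 ≡ 26. → (36, 26)

(36, 26)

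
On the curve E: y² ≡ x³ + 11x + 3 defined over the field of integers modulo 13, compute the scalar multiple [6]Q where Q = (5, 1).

Repeated addition: build up to 6Q.
2Q: tangent at (5, 1): λ = (3·5² + 11)/(2·1) ≡ 8/2. 2⁻¹ ≡ 7 (mod 13) since 2·7 = 14 ≡ 1, so λ ≡ 8·7 ≡ 4.
  x = λ² - 5 - 5 = 16 - 10 ≡ 6; y = λ·(5 - 6) - 1 ≡ 8. → (6, 8)
3Q: (6, 8) + (5, 1). λ = (1 - 8)/(5 - 6) ≡ 6/12 mod 13. 12⁻¹ ≡ 12 (mod 13) since 12·12 = 144 ≡ 1, so λ ≡ 7.
  x = λ² - 6 - 5 = 49 - 11 ≡ 12; y = λ·(6 - 12) - 8 ≡ 2. → (12, 2)
4Q: (12, 2) + (5, 1). λ = (1 - 2)/(5 - 12) ≡ 12/6 mod 13. 6⁻¹ ≡ 11 (mod 13), so λ ≡ 2.
  x = λ² - 12 - 5 = 4 - 17 ≡ 0; y = λ·(12 - 0) - 2 ≡ 9. → (0, 9)
5Q: (0, 9) + (5, 1). λ = (1 - 9)/(5 - 0) ≡ 5/5 mod 13. 5⁻¹ ≡ 8 (mod 13), so λ ≡ 1.
  x = λ² - 0 - 5 = 1 - 5 ≡ 9; y = λ·(0 - 9) - 9 ≡ 8. → (9, 8)
6Q: (9, 8) + (5, 1). λ = (1 - 8)/(5 - 9) ≡ 6/9 mod 13. 9⁻¹ ≡ 3 (mod 13), so λ ≡ 5.
  x = λ² - 9 - 5 = 25 - 14 ≡ 11; y = λ·(9 - 11) - 8 ≡ 8. → (11, 8)

(11, 8)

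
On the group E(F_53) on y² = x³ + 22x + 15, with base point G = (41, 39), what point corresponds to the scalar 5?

(15, 13)

Double-and-add on 5 = (101)₂. Start with G = (41, 39) for the leading 1-bit.
double: tangent at (41, 39): λ = (3·41² + 22)/(2·39) ≡ 30/25. 25⁻¹ ≡ 17 (mod 53) since 25·17 = 425 ≡ 1, so λ ≡ 30·17 ≡ 33.
  x = λ² - 41 - 41 = 1089 - 82 ≡ 0; y = λ·(41 - 0) - 39 ≡ 42. → (0, 42)
double: tangent at (0, 42): λ = (3·0² + 22)/(2·42) ≡ 22/31. 31⁻¹ ≡ 12 (mod 53), so λ ≡ 22·12 ≡ 52.
  x = λ² - 0 - 0 = 2704 - 0 ≡ 1; y = λ·(0 - 1) - 42 ≡ 12. → (1, 12)
add G: (1, 12) + (41, 39). λ = (39 - 12)/(41 - 1) ≡ 27/40 mod 53. 40⁻¹ ≡ 4 (mod 53), so λ ≡ 2.
  x = λ² - 1 - 41 = 4 - 42 ≡ 15; y = λ·(1 - 15) - 12 ≡ 13. → (15, 13)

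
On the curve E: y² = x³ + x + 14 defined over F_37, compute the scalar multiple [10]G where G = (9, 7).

(26, 35)

Repeated addition: build up to 10G.
2G: tangent at (9, 7): λ = (3·9² + 1)/(2·7) ≡ 22/14. 14⁻¹ ≡ 8 (mod 37), so λ ≡ 22·8 ≡ 28.
  x = λ² - 9 - 9 = 784 - 18 ≡ 26; y = λ·(9 - 26) - 7 ≡ 35. → (26, 35)
3G: (26, 35) + (9, 7). λ = (7 - 35)/(9 - 26) ≡ 9/20 mod 37. 20⁻¹ ≡ 13 (mod 37) since 20·13 = 260 ≡ 1, so λ ≡ 6.
  x = λ² - 26 - 9 = 36 - 35 ≡ 1; y = λ·(26 - 1) - 35 ≡ 4. → (1, 4)
4G: (1, 4) + (9, 7). λ = (7 - 4)/(9 - 1) ≡ 3/8 mod 37. 8⁻¹ ≡ 14 (mod 37), so λ ≡ 5.
  x = λ² - 1 - 9 = 25 - 10 ≡ 15; y = λ·(1 - 15) - 4 ≡ 0. → (15, 0)
5G: (15, 0) + (9, 7). λ = (7 - 0)/(9 - 15) ≡ 7/31 mod 37. 31⁻¹ ≡ 6 (mod 37), so λ ≡ 5.
  x = λ² - 15 - 9 = 25 - 24 ≡ 1; y = λ·(15 - 1) - 0 ≡ 33. → (1, 33)
6G: (1, 33) + (9, 7). λ = (7 - 33)/(9 - 1) ≡ 11/8 mod 37. 8⁻¹ ≡ 14 (mod 37) since 8·14 = 112 ≡ 1, so λ ≡ 6.
  x = λ² - 1 - 9 = 36 - 10 ≡ 26; y = λ·(1 - 26) - 33 ≡ 2. → (26, 2)
7G: (26, 2) + (9, 7). λ = (7 - 2)/(9 - 26) ≡ 5/20 mod 37. 20⁻¹ ≡ 13 (mod 37), so λ ≡ 28.
  x = λ² - 26 - 9 = 784 - 35 ≡ 9; y = λ·(26 - 9) - 2 ≡ 30. → (9, 30)
8G: (9, 30) + (9, 7): same x and y₁ ≡ -y₂, so the sum is the point at infinity.
9G: the point at infinity + (9, 7) = (9, 7) (identity).
10G: tangent at (9, 7): λ = (3·9² + 1)/(2·7) ≡ 22/14. 14⁻¹ ≡ 8 (mod 37), so λ ≡ 22·8 ≡ 28.
  x = λ² - 9 - 9 = 784 - 18 ≡ 26; y = λ·(9 - 26) - 7 ≡ 35. → (26, 35)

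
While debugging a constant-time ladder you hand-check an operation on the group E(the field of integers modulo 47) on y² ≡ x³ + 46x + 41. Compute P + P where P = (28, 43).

(27, 45)

tangent at (28, 43): λ = (3·28² + 46)/(2·43) ≡ 1/39. 39⁻¹ ≡ 41 (mod 47), so λ ≡ 1·41 ≡ 41.
  x = λ² - 28 - 28 = 1681 - 56 ≡ 27; y = λ·(28 - 27) - 43 ≡ 45. → (27, 45)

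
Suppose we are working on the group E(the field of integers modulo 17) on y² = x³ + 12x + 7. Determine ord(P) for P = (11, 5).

2P: tangent at (11, 5): λ = (3·11² + 12)/(2·5) ≡ 1/10. 10⁻¹ ≡ 12 (mod 17), so λ ≡ 1·12 ≡ 12.
  x = λ² - 11 - 11 = 144 - 22 ≡ 3; y = λ·(11 - 3) - 5 ≡ 6. → (3, 6)
3P: (3, 6) + (11, 5). λ = (5 - 6)/(11 - 3) ≡ 16/8 mod 17. 8⁻¹ ≡ 15 (mod 17), so λ ≡ 2.
  x = λ² - 3 - 11 = 4 - 14 ≡ 7; y = λ·(3 - 7) - 6 ≡ 3. → (7, 3)
4P: (7, 3) + (11, 5). λ = (5 - 3)/(11 - 7) ≡ 2/4 mod 17. 4⁻¹ ≡ 13 (mod 17) since 4·13 = 52 ≡ 1, so λ ≡ 9.
  x = λ² - 7 - 11 = 81 - 18 ≡ 12; y = λ·(7 - 12) - 3 ≡ 3. → (12, 3)
5P: (12, 3) + (11, 5). λ = (5 - 3)/(11 - 12) ≡ 2/16 mod 17. 16⁻¹ ≡ 16 (mod 17), so λ ≡ 15.
  x = λ² - 12 - 11 = 225 - 23 ≡ 15; y = λ·(12 - 15) - 3 ≡ 3. → (15, 3)
6P: (15, 3) + (11, 5). λ = (5 - 3)/(11 - 15) ≡ 2/13 mod 17. 13⁻¹ ≡ 4 (mod 17) since 13·4 = 52 ≡ 1, so λ ≡ 8.
  x = λ² - 15 - 11 = 64 - 26 ≡ 4; y = λ·(15 - 4) - 3 ≡ 0. → (4, 0)
7P: (4, 0) + (11, 5). λ = (5 - 0)/(11 - 4) ≡ 5/7 mod 17. 7⁻¹ ≡ 5 (mod 17), so λ ≡ 8.
  x = λ² - 4 - 11 = 64 - 15 ≡ 15; y = λ·(4 - 15) - 0 ≡ 14. → (15, 14)
8P: (15, 14) + (11, 5). λ = (5 - 14)/(11 - 15) ≡ 8/13 mod 17. 13⁻¹ ≡ 4 (mod 17), so λ ≡ 15.
  x = λ² - 15 - 11 = 225 - 26 ≡ 12; y = λ·(15 - 12) - 14 ≡ 14. → (12, 14)
9P: (12, 14) + (11, 5). λ = (5 - 14)/(11 - 12) ≡ 8/16 mod 17. 16⁻¹ ≡ 16 (mod 17), so λ ≡ 9.
  x = λ² - 12 - 11 = 81 - 23 ≡ 7; y = λ·(12 - 7) - 14 ≡ 14. → (7, 14)
10P: (7, 14) + (11, 5). λ = (5 - 14)/(11 - 7) ≡ 8/4 mod 17. 4⁻¹ ≡ 13 (mod 17) since 4·13 = 52 ≡ 1, so λ ≡ 2.
  x = λ² - 7 - 11 = 4 - 18 ≡ 3; y = λ·(7 - 3) - 14 ≡ 11. → (3, 11)
11P: (3, 11) + (11, 5). λ = (5 - 11)/(11 - 3) ≡ 11/8 mod 17. 8⁻¹ ≡ 15 (mod 17) since 8·15 = 120 ≡ 1, so λ ≡ 12.
  x = λ² - 3 - 11 = 144 - 14 ≡ 11; y = λ·(3 - 11) - 11 ≡ 12. → (11, 12)
12P: (11, 12) + (11, 5): same x and y₁ ≡ -y₂, so the sum is 𝒪.
12P = 𝒪, so the order is 12.

12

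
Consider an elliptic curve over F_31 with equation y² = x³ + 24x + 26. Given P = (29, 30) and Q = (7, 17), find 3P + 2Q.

(6, 13)

First 3P:
Repeated addition: build up to 3P.
2P: tangent at (29, 30): λ = (3·29² + 24)/(2·30) ≡ 5/29. 29⁻¹ ≡ 15 (mod 31), so λ ≡ 5·15 ≡ 13.
  x = λ² - 29 - 29 = 169 - 58 ≡ 18; y = λ·(29 - 18) - 30 ≡ 20. → (18, 20)
3P: (18, 20) + (29, 30). λ = (30 - 20)/(29 - 18) ≡ 10/11 mod 31. 11⁻¹ ≡ 17 (mod 31), so λ ≡ 15.
  x = λ² - 18 - 29 = 225 - 47 ≡ 23; y = λ·(18 - 23) - 20 ≡ 29. → (23, 29)
3P = (23, 29).
Next 2Q:
Repeated addition: build up to 2Q.
2Q: tangent at (7, 17): λ = (3·7² + 24)/(2·17) ≡ 16/3. 3⁻¹ ≡ 21 (mod 31), so λ ≡ 16·21 ≡ 26.
  x = λ² - 7 - 7 = 676 - 14 ≡ 11; y = λ·(7 - 11) - 17 ≡ 3. → (11, 3)
2Q = (11, 3).
Finally 3P + 2Q:
(23, 29) + (11, 3). λ = (3 - 29)/(11 - 23) ≡ 5/19 mod 31. 19⁻¹ ≡ 18 (mod 31) since 19·18 = 342 ≡ 1, so λ ≡ 28.
  x = λ² - 23 - 11 = 784 - 34 ≡ 6; y = λ·(23 - 6) - 29 ≡ 13. → (6, 13)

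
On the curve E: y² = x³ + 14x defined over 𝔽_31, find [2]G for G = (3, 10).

tangent at (3, 10): λ = (3·3² + 14)/(2·10) ≡ 10/20. 20⁻¹ ≡ 14 (mod 31), so λ ≡ 10·14 ≡ 16.
  x = λ² - 3 - 3 = 256 - 6 ≡ 2; y = λ·(3 - 2) - 10 ≡ 6. → (2, 6)

(2, 6)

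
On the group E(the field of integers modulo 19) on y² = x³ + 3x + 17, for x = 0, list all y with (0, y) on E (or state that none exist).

6, 13

x³ + 3x + 17 = 17 ≡ 17 (mod 19).
Square roots of 17 mod 19: 6 and 13 (since 6² = 36 ≡ 17).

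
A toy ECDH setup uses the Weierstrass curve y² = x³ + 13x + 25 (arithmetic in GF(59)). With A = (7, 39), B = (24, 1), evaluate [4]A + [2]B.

First 4A:
Repeated addition: build up to 4A.
2A: tangent at (7, 39): λ = (3·7² + 13)/(2·39) ≡ 42/19. 19⁻¹ ≡ 28 (mod 59), so λ ≡ 42·28 ≡ 55.
  x = λ² - 7 - 7 = 3025 - 14 ≡ 2; y = λ·(7 - 2) - 39 ≡ 0. → (2, 0)
3A: (2, 0) + (7, 39). λ = (39 - 0)/(7 - 2) ≡ 39/5 mod 59. 5⁻¹ ≡ 12 (mod 59) since 5·12 = 60 ≡ 1, so λ ≡ 55.
  x = λ² - 2 - 7 = 3025 - 9 ≡ 7; y = λ·(2 - 7) - 0 ≡ 20. → (7, 20)
4A: (7, 20) + (7, 39): same x and y₁ ≡ -y₂, so the sum is O.
4A = O.
Next 2B:
Repeated addition: build up to 2B.
2B: tangent at (24, 1): λ = (3·24² + 13)/(2·1) ≡ 30/2. 2⁻¹ ≡ 30 (mod 59) since 2·30 = 60 ≡ 1, so λ ≡ 30·30 ≡ 15.
  x = λ² - 24 - 24 = 225 - 48 ≡ 0; y = λ·(24 - 0) - 1 ≡ 5. → (0, 5)
2B = (0, 5).
Finally 4A + 2B:
O + (0, 5) = (0, 5) (identity).

(0, 5)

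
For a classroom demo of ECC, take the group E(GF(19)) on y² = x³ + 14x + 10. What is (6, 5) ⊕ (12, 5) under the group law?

(6, 5) + (12, 5). λ = (5 - 5)/(12 - 6) ≡ 0/6 mod 19. 6⁻¹ ≡ 16 (mod 19) since 6·16 = 96 ≡ 1, so λ ≡ 0.
  x = λ² - 6 - 12 = 0 - 18 ≡ 1; y = λ·(6 - 1) - 5 ≡ 14. → (1, 14)

(1, 14)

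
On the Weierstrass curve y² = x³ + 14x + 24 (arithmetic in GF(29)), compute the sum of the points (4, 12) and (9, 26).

(4, 12) + (9, 26). λ = (26 - 12)/(9 - 4) ≡ 14/5 mod 29. 5⁻¹ ≡ 6 (mod 29) since 5·6 = 30 ≡ 1, so λ ≡ 26.
  x = λ² - 4 - 9 = 676 - 13 ≡ 25; y = λ·(4 - 25) - 12 ≡ 22. → (25, 22)

(25, 22)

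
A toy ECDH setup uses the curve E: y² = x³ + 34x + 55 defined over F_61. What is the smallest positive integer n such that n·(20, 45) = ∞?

2P: tangent at (20, 45): λ = (3·20² + 34)/(2·45) ≡ 14/29. 29⁻¹ ≡ 40 (mod 61) since 29·40 = 1160 ≡ 1, so λ ≡ 14·40 ≡ 11.
  x = λ² - 20 - 20 = 121 - 40 ≡ 20; y = λ·(20 - 20) - 45 ≡ 16. → (20, 16)
3P: (20, 16) + (20, 45): same x and y₁ ≡ -y₂, so the sum is ∞.
3P = ∞, so the order is 3.

3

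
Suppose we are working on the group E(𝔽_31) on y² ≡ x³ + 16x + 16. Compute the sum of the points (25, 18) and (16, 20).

(0, 4)

(25, 18) + (16, 20). λ = (20 - 18)/(16 - 25) ≡ 2/22 mod 31. 22⁻¹ ≡ 24 (mod 31), so λ ≡ 17.
  x = λ² - 25 - 16 = 289 - 41 ≡ 0; y = λ·(25 - 0) - 18 ≡ 4. → (0, 4)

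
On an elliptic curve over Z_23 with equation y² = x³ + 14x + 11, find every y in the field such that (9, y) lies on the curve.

x³ + 14x + 11 = 866 ≡ 15 (mod 23).
15 is a non-residue mod 23; no y exists.

none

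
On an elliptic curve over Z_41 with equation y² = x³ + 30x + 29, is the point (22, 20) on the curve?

y² = 20² ≡ 31; x³ + 30x + 29 = 11337 ≡ 21 (mod 41). 31 ≠ 21.

no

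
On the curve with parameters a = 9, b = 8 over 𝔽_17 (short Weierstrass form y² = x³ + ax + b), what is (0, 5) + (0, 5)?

(2, 0)

tangent at (0, 5): λ = (3·0² + 9)/(2·5) ≡ 9/10. 10⁻¹ ≡ 12 (mod 17) since 10·12 = 120 ≡ 1, so λ ≡ 9·12 ≡ 6.
  x = λ² - 0 - 0 = 36 - 0 ≡ 2; y = λ·(0 - 2) - 5 ≡ 0. → (2, 0)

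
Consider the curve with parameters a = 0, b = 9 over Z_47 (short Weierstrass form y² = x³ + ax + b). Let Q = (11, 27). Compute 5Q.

(41, 34)

Double-and-add on 5 = (101)₂. Start with Q = (11, 27) for the leading 1-bit.
double: tangent at (11, 27): λ = (3·11² + 0)/(2·27) ≡ 34/7. 7⁻¹ ≡ 27 (mod 47), so λ ≡ 34·27 ≡ 25.
  x = λ² - 11 - 11 = 625 - 22 ≡ 39; y = λ·(11 - 39) - 27 ≡ 25. → (39, 25)
double: tangent at (39, 25): λ = (3·39² + 0)/(2·25) ≡ 4/3. 3⁻¹ ≡ 16 (mod 47) since 3·16 = 48 ≡ 1, so λ ≡ 4·16 ≡ 17.
  x = λ² - 39 - 39 = 289 - 78 ≡ 23; y = λ·(39 - 23) - 25 ≡ 12. → (23, 12)
add Q: (23, 12) + (11, 27). λ = (27 - 12)/(11 - 23) ≡ 15/35 mod 47. 35⁻¹ ≡ 43 (mod 47), so λ ≡ 34.
  x = λ² - 23 - 11 = 1156 - 34 ≡ 41; y = λ·(23 - 41) - 12 ≡ 34. → (41, 34)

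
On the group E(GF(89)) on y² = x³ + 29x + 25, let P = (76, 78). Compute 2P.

(1, 77)

tangent at (76, 78): λ = (3·76² + 29)/(2·78) ≡ 2/67. 67⁻¹ ≡ 4 (mod 89), so λ ≡ 2·4 ≡ 8.
  x = λ² - 76 - 76 = 64 - 152 ≡ 1; y = λ·(76 - 1) - 78 ≡ 77. → (1, 77)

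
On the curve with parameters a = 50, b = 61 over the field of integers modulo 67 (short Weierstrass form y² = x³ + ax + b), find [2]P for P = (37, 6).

tangent at (37, 6): λ = (3·37² + 50)/(2·6) ≡ 3/12. 12⁻¹ ≡ 28 (mod 67) since 12·28 = 336 ≡ 1, so λ ≡ 3·28 ≡ 17.
  x = λ² - 37 - 37 = 289 - 74 ≡ 14; y = λ·(37 - 14) - 6 ≡ 50. → (14, 50)

(14, 50)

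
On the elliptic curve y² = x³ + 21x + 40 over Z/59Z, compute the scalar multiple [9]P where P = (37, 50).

(52, 50)

Double-and-add on 9 = (1001)₂. Start with P = (37, 50) for the leading 1-bit.
double: tangent at (37, 50): λ = (3·37² + 21)/(2·50) ≡ 57/41. 41⁻¹ ≡ 36 (mod 59), so λ ≡ 57·36 ≡ 46.
  x = λ² - 37 - 37 = 2116 - 74 ≡ 36; y = λ·(37 - 36) - 50 ≡ 55. → (36, 55)
double: tangent at (36, 55): λ = (3·36² + 21)/(2·55) ≡ 15/51. 51⁻¹ ≡ 22 (mod 59), so λ ≡ 15·22 ≡ 35.
  x = λ² - 36 - 36 = 1225 - 72 ≡ 32; y = λ·(36 - 32) - 55 ≡ 26. → (32, 26)
double: tangent at (32, 26): λ = (3·32² + 21)/(2·26) ≡ 25/52. 52⁻¹ ≡ 42 (mod 59), so λ ≡ 25·42 ≡ 47.
  x = λ² - 32 - 32 = 2209 - 64 ≡ 21; y = λ·(32 - 21) - 26 ≡ 19. → (21, 19)
add P: (21, 19) + (37, 50). λ = (50 - 19)/(37 - 21) ≡ 31/16 mod 59. 16⁻¹ ≡ 48 (mod 59), so λ ≡ 13.
  x = λ² - 21 - 37 = 169 - 58 ≡ 52; y = λ·(21 - 52) - 19 ≡ 50. → (52, 50)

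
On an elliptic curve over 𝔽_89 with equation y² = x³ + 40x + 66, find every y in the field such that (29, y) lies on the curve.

28, 61

x³ + 40x + 66 = 25615 ≡ 72 (mod 89).
Square roots of 72 mod 89: 28 and 61 (since 28² = 784 ≡ 72).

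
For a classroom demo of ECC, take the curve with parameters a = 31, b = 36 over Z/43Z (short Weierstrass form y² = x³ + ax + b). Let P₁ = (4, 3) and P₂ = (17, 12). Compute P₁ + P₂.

(4, 3) + (17, 12). λ = (12 - 3)/(17 - 4) ≡ 9/13 mod 43. 13⁻¹ ≡ 10 (mod 43), so λ ≡ 4.
  x = λ² - 4 - 17 = 16 - 21 ≡ 38; y = λ·(4 - 38) - 3 ≡ 33. → (38, 33)

(38, 33)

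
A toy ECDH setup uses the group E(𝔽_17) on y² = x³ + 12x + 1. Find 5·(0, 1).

Write Q = (0, 1).
Repeated addition: build up to 5Q.
2Q: tangent at (0, 1): λ = (3·0² + 12)/(2·1) ≡ 12/2. 2⁻¹ ≡ 9 (mod 17) since 2·9 = 18 ≡ 1, so λ ≡ 12·9 ≡ 6.
  x = λ² - 0 - 0 = 36 - 0 ≡ 2; y = λ·(0 - 2) - 1 ≡ 4. → (2, 4)
3Q: (2, 4) + (0, 1). λ = (1 - 4)/(0 - 2) ≡ 14/15 mod 17. 15⁻¹ ≡ 8 (mod 17) since 15·8 = 120 ≡ 1, so λ ≡ 10.
  x = λ² - 2 - 0 = 100 - 2 ≡ 13; y = λ·(2 - 13) - 4 ≡ 5. → (13, 5)
4Q: (13, 5) + (0, 1). λ = (1 - 5)/(0 - 13) ≡ 13/4 mod 17. 4⁻¹ ≡ 13 (mod 17) since 4·13 = 52 ≡ 1, so λ ≡ 16.
  x = λ² - 13 - 0 = 256 - 13 ≡ 5; y = λ·(13 - 5) - 5 ≡ 4. → (5, 4)
5Q: (5, 4) + (0, 1). λ = (1 - 4)/(0 - 5) ≡ 14/12 mod 17. 12⁻¹ ≡ 10 (mod 17) since 12·10 = 120 ≡ 1, so λ ≡ 4.
  x = λ² - 5 - 0 = 16 - 5 ≡ 11; y = λ·(5 - 11) - 4 ≡ 6. → (11, 6)

(11, 6)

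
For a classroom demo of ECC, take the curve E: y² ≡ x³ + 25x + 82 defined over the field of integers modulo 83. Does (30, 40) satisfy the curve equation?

y² = 40² ≡ 23; x³ + 25x + 82 = 27832 ≡ 27 (mod 83). 23 ≠ 27.

no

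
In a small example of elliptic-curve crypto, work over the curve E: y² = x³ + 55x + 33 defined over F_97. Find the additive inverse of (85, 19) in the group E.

(85, 78)

-(85, 19) = (85, -19 mod 97) = (85, 78).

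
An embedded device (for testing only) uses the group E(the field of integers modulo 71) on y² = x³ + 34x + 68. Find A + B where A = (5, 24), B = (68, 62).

(25, 0)

(5, 24) + (68, 62). λ = (62 - 24)/(68 - 5) ≡ 38/63 mod 71. 63⁻¹ ≡ 62 (mod 71), so λ ≡ 13.
  x = λ² - 5 - 68 = 169 - 73 ≡ 25; y = λ·(5 - 25) - 24 ≡ 0. → (25, 0)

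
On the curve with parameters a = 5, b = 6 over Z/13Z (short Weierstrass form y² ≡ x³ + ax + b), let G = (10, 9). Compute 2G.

tangent at (10, 9): λ = (3·10² + 5)/(2·9) ≡ 6/5. 5⁻¹ ≡ 8 (mod 13), so λ ≡ 6·8 ≡ 9.
  x = λ² - 10 - 10 = 81 - 20 ≡ 9; y = λ·(10 - 9) - 9 ≡ 0. → (9, 0)

(9, 0)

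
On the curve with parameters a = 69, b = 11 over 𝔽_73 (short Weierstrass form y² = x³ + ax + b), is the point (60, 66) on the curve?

no

y² = 66² ≡ 49; x³ + 69x + 11 = 220151 ≡ 56 (mod 73). 49 ≠ 56.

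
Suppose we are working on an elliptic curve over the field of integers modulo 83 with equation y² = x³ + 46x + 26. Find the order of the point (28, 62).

2P: tangent at (28, 62): λ = (3·28² + 46)/(2·62) ≡ 74/41. 41⁻¹ ≡ 81 (mod 83), so λ ≡ 74·81 ≡ 18.
  x = λ² - 28 - 28 = 324 - 56 ≡ 19; y = λ·(28 - 19) - 62 ≡ 17. → (19, 17)
3P: (19, 17) + (28, 62). λ = (62 - 17)/(28 - 19) ≡ 45/9 mod 83. 9⁻¹ ≡ 37 (mod 83) since 9·37 = 333 ≡ 1, so λ ≡ 5.
  x = λ² - 19 - 28 = 25 - 47 ≡ 61; y = λ·(19 - 61) - 17 ≡ 22. → (61, 22)
4P: (61, 22) + (28, 62). λ = (62 - 22)/(28 - 61) ≡ 40/50 mod 83. 50⁻¹ ≡ 5 (mod 83) since 50·5 = 250 ≡ 1, so λ ≡ 34.
  x = λ² - 61 - 28 = 1156 - 89 ≡ 71; y = λ·(61 - 71) - 22 ≡ 53. → (71, 53)
5P: (71, 53) + (28, 62). λ = (62 - 53)/(28 - 71) ≡ 9/40 mod 83. 40⁻¹ ≡ 27 (mod 83), so λ ≡ 77.
  x = λ² - 71 - 28 = 5929 - 99 ≡ 20; y = λ·(71 - 20) - 53 ≡ 56. → (20, 56)
6P: (20, 56) + (28, 62). λ = (62 - 56)/(28 - 20) ≡ 6/8 mod 83. 8⁻¹ ≡ 52 (mod 83) since 8·52 = 416 ≡ 1, so λ ≡ 63.
  x = λ² - 20 - 28 = 3969 - 48 ≡ 20; y = λ·(20 - 20) - 56 ≡ 27. → (20, 27)
7P: (20, 27) + (28, 62). λ = (62 - 27)/(28 - 20) ≡ 35/8 mod 83. 8⁻¹ ≡ 52 (mod 83), so λ ≡ 77.
  x = λ² - 20 - 28 = 5929 - 48 ≡ 71; y = λ·(20 - 71) - 27 ≡ 30. → (71, 30)
8P: (71, 30) + (28, 62). λ = (62 - 30)/(28 - 71) ≡ 32/40 mod 83. 40⁻¹ ≡ 27 (mod 83), so λ ≡ 34.
  x = λ² - 71 - 28 = 1156 - 99 ≡ 61; y = λ·(71 - 61) - 30 ≡ 61. → (61, 61)
9P: (61, 61) + (28, 62). λ = (62 - 61)/(28 - 61) ≡ 1/50 mod 83. 50⁻¹ ≡ 5 (mod 83) since 50·5 = 250 ≡ 1, so λ ≡ 5.
  x = λ² - 61 - 28 = 25 - 89 ≡ 19; y = λ·(61 - 19) - 61 ≡ 66. → (19, 66)
10P: (19, 66) + (28, 62). λ = (62 - 66)/(28 - 19) ≡ 79/9 mod 83. 9⁻¹ ≡ 37 (mod 83) since 9·37 = 333 ≡ 1, so λ ≡ 18.
  x = λ² - 19 - 28 = 324 - 47 ≡ 28; y = λ·(19 - 28) - 66 ≡ 21. → (28, 21)
11P: (28, 21) + (28, 62): same x and y₁ ≡ -y₂, so the sum is the point at infinity.
11P = the point at infinity, so the order is 11.

11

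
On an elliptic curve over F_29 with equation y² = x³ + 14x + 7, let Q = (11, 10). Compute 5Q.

Double-and-add on 5 = (101)₂. Start with Q = (11, 10) for the leading 1-bit.
double: tangent at (11, 10): λ = (3·11² + 14)/(2·10) ≡ 0/20. 20⁻¹ ≡ 16 (mod 29), so λ ≡ 0·16 ≡ 0.
  x = λ² - 11 - 11 = 0 - 22 ≡ 7; y = λ·(11 - 7) - 10 ≡ 19. → (7, 19)
double: tangent at (7, 19): λ = (3·7² + 14)/(2·19) ≡ 16/9. 9⁻¹ ≡ 13 (mod 29), so λ ≡ 16·13 ≡ 5.
  x = λ² - 7 - 7 = 25 - 14 ≡ 11; y = λ·(7 - 11) - 19 ≡ 19. → (11, 19)
add Q: (11, 19) + (11, 10): same x and y₁ ≡ -y₂, so the sum is ∞.

O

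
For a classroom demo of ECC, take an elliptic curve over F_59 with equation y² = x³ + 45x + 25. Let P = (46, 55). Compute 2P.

(8, 37)

tangent at (46, 55): λ = (3·46² + 45)/(2·55) ≡ 21/51. 51⁻¹ ≡ 22 (mod 59) since 51·22 = 1122 ≡ 1, so λ ≡ 21·22 ≡ 49.
  x = λ² - 46 - 46 = 2401 - 92 ≡ 8; y = λ·(46 - 8) - 55 ≡ 37. → (8, 37)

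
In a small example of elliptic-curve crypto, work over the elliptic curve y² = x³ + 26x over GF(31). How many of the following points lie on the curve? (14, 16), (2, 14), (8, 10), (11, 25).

(14, 16): 16² ≡ 8, rhs ≡ 8 → on.
(2, 14): 14² ≡ 10, rhs ≡ 29 → off.
(8, 10): 10² ≡ 7, rhs ≡ 7 → on.
(11, 25): 25² ≡ 5, rhs ≡ 5 → on.

3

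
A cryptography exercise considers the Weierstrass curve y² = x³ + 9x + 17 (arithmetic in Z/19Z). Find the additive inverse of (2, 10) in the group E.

(2, 9)

-(2, 10) = (2, -10 mod 19) = (2, 9).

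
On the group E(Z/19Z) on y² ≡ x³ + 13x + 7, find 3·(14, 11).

(3, 4)

Write P = (14, 11).
Repeated addition: build up to 3P.
2P: tangent at (14, 11): λ = (3·14² + 13)/(2·11) ≡ 12/3. 3⁻¹ ≡ 13 (mod 19), so λ ≡ 12·13 ≡ 4.
  x = λ² - 14 - 14 = 16 - 28 ≡ 7; y = λ·(14 - 7) - 11 ≡ 17. → (7, 17)
3P: (7, 17) + (14, 11). λ = (11 - 17)/(14 - 7) ≡ 13/7 mod 19. 7⁻¹ ≡ 11 (mod 19), so λ ≡ 10.
  x = λ² - 7 - 14 = 100 - 21 ≡ 3; y = λ·(7 - 3) - 17 ≡ 4. → (3, 4)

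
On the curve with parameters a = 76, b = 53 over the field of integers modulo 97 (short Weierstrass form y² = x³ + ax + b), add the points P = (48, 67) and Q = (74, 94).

(48, 67) + (74, 94). λ = (94 - 67)/(74 - 48) ≡ 27/26 mod 97. 26⁻¹ ≡ 56 (mod 97), so λ ≡ 57.
  x = λ² - 48 - 74 = 3249 - 122 ≡ 23; y = λ·(48 - 23) - 67 ≡ 0. → (23, 0)

(23, 0)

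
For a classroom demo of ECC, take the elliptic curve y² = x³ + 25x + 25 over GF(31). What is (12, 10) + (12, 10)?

(27, 27)

tangent at (12, 10): λ = (3·12² + 25)/(2·10) ≡ 23/20. 20⁻¹ ≡ 14 (mod 31) since 20·14 = 280 ≡ 1, so λ ≡ 23·14 ≡ 12.
  x = λ² - 12 - 12 = 144 - 24 ≡ 27; y = λ·(12 - 27) - 10 ≡ 27. → (27, 27)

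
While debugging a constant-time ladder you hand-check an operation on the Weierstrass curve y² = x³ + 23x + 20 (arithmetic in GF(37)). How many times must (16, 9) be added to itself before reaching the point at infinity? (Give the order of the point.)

12

2P: tangent at (16, 9): λ = (3·16² + 23)/(2·9) ≡ 14/18. 18⁻¹ ≡ 35 (mod 37) since 18·35 = 630 ≡ 1, so λ ≡ 14·35 ≡ 9.
  x = λ² - 16 - 16 = 81 - 32 ≡ 12; y = λ·(16 - 12) - 9 ≡ 27. → (12, 27)
3P: (12, 27) + (16, 9). λ = (9 - 27)/(16 - 12) ≡ 19/4 mod 37. 4⁻¹ ≡ 28 (mod 37) since 4·28 = 112 ≡ 1, so λ ≡ 14.
  x = λ² - 12 - 16 = 196 - 28 ≡ 20; y = λ·(12 - 20) - 27 ≡ 9. → (20, 9)
4P: (20, 9) + (16, 9). λ = (9 - 9)/(16 - 20) ≡ 0/33 mod 37. 33⁻¹ ≡ 9 (mod 37), so λ ≡ 0.
  x = λ² - 20 - 16 = 0 - 36 ≡ 1; y = λ·(20 - 1) - 9 ≡ 28. → (1, 28)
5P: (1, 28) + (16, 9). λ = (9 - 28)/(16 - 1) ≡ 18/15 mod 37. 15⁻¹ ≡ 5 (mod 37) since 15·5 = 75 ≡ 1, so λ ≡ 16.
  x = λ² - 1 - 16 = 256 - 17 ≡ 17; y = λ·(1 - 17) - 28 ≡ 12. → (17, 12)
6P: (17, 12) + (16, 9). λ = (9 - 12)/(16 - 17) ≡ 34/36 mod 37. 36⁻¹ ≡ 36 (mod 37) since 36·36 = 1296 ≡ 1, so λ ≡ 3.
  x = λ² - 17 - 16 = 9 - 33 ≡ 13; y = λ·(17 - 13) - 12 ≡ 0. → (13, 0)
7P: (13, 0) + (16, 9). λ = (9 - 0)/(16 - 13) ≡ 9/3 mod 37. 3⁻¹ ≡ 25 (mod 37), so λ ≡ 3.
  x = λ² - 13 - 16 = 9 - 29 ≡ 17; y = λ·(13 - 17) - 0 ≡ 25. → (17, 25)
8P: (17, 25) + (16, 9). λ = (9 - 25)/(16 - 17) ≡ 21/36 mod 37. 36⁻¹ ≡ 36 (mod 37) since 36·36 = 1296 ≡ 1, so λ ≡ 16.
  x = λ² - 17 - 16 = 256 - 33 ≡ 1; y = λ·(17 - 1) - 25 ≡ 9. → (1, 9)
9P: (1, 9) + (16, 9). λ = (9 - 9)/(16 - 1) ≡ 0/15 mod 37. 15⁻¹ ≡ 5 (mod 37) since 15·5 = 75 ≡ 1, so λ ≡ 0.
  x = λ² - 1 - 16 = 0 - 17 ≡ 20; y = λ·(1 - 20) - 9 ≡ 28. → (20, 28)
10P: (20, 28) + (16, 9). λ = (9 - 28)/(16 - 20) ≡ 18/33 mod 37. 33⁻¹ ≡ 9 (mod 37), so λ ≡ 14.
  x = λ² - 20 - 16 = 196 - 36 ≡ 12; y = λ·(20 - 12) - 28 ≡ 10. → (12, 10)
11P: (12, 10) + (16, 9). λ = (9 - 10)/(16 - 12) ≡ 36/4 mod 37. 4⁻¹ ≡ 28 (mod 37) since 4·28 = 112 ≡ 1, so λ ≡ 9.
  x = λ² - 12 - 16 = 81 - 28 ≡ 16; y = λ·(12 - 16) - 10 ≡ 28. → (16, 28)
12P: (16, 28) + (16, 9): same x and y₁ ≡ -y₂, so the sum is the point at infinity.
12P = the point at infinity, so the order is 12.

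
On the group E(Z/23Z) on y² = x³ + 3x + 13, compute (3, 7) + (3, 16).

O

The two points share x = 3 and their y-coordinates satisfy 7 + 16 ≡ 0 (mod 23), so they are inverses. Their sum is O.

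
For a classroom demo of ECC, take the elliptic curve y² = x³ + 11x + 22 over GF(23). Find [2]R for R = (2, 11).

(19, 12)

tangent at (2, 11): λ = (3·2² + 11)/(2·11) ≡ 0/22. 22⁻¹ ≡ 22 (mod 23) since 22·22 = 484 ≡ 1, so λ ≡ 0·22 ≡ 0.
  x = λ² - 2 - 2 = 0 - 4 ≡ 19; y = λ·(2 - 19) - 11 ≡ 12. → (19, 12)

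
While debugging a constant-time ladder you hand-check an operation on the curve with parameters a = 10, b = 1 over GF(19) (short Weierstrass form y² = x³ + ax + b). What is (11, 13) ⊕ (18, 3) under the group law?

(11, 13) + (18, 3). λ = (3 - 13)/(18 - 11) ≡ 9/7 mod 19. 7⁻¹ ≡ 11 (mod 19), so λ ≡ 4.
  x = λ² - 11 - 18 = 16 - 29 ≡ 6; y = λ·(11 - 6) - 13 ≡ 7. → (6, 7)

(6, 7)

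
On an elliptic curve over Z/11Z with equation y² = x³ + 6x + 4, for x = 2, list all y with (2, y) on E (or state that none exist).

none

x³ + 6x + 4 = 24 ≡ 2 (mod 11).
2 is a non-residue mod 11; no y exists.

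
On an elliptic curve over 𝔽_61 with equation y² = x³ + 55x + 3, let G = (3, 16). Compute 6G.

Double-and-add on 6 = (110)₂. Start with G = (3, 16) for the leading 1-bit.
double: tangent at (3, 16): λ = (3·3² + 55)/(2·16) ≡ 21/32. 32⁻¹ ≡ 21 (mod 61) since 32·21 = 672 ≡ 1, so λ ≡ 21·21 ≡ 14.
  x = λ² - 3 - 3 = 196 - 6 ≡ 7; y = λ·(3 - 7) - 16 ≡ 50. → (7, 50)
add G: (7, 50) + (3, 16). λ = (16 - 50)/(3 - 7) ≡ 27/57 mod 61. 57⁻¹ ≡ 15 (mod 61) since 57·15 = 855 ≡ 1, so λ ≡ 39.
  x = λ² - 7 - 3 = 1521 - 10 ≡ 47; y = λ·(7 - 47) - 50 ≡ 37. → (47, 37)
double: tangent at (47, 37): λ = (3·47² + 55)/(2·37) ≡ 33/13. 13⁻¹ ≡ 47 (mod 61), so λ ≡ 33·47 ≡ 26.
  x = λ² - 47 - 47 = 676 - 94 ≡ 33; y = λ·(47 - 33) - 37 ≡ 22. → (33, 22)

(33, 22)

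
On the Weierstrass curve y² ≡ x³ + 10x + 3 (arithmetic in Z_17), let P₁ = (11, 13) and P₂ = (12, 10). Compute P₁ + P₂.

(3, 14)

(11, 13) + (12, 10). λ = (10 - 13)/(12 - 11) ≡ 14/1 mod 17. 1⁻¹ ≡ 1 (mod 17), so λ ≡ 14.
  x = λ² - 11 - 12 = 196 - 23 ≡ 3; y = λ·(11 - 3) - 13 ≡ 14. → (3, 14)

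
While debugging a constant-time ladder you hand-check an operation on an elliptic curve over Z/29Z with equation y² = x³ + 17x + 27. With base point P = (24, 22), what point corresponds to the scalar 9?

(1, 4)

Repeated addition: build up to 9P.
2P: tangent at (24, 22): λ = (3·24² + 17)/(2·22) ≡ 5/15. 15⁻¹ ≡ 2 (mod 29), so λ ≡ 5·2 ≡ 10.
  x = λ² - 24 - 24 = 100 - 48 ≡ 23; y = λ·(24 - 23) - 22 ≡ 17. → (23, 17)
3P: (23, 17) + (24, 22). λ = (22 - 17)/(24 - 23) ≡ 5/1 mod 29. 1⁻¹ ≡ 1 (mod 29), so λ ≡ 5.
  x = λ² - 23 - 24 = 25 - 47 ≡ 7; y = λ·(23 - 7) - 17 ≡ 5. → (7, 5)
4P: (7, 5) + (24, 22). λ = (22 - 5)/(24 - 7) ≡ 17/17 mod 29. 17⁻¹ ≡ 12 (mod 29), so λ ≡ 1.
  x = λ² - 7 - 24 = 1 - 31 ≡ 28; y = λ·(7 - 28) - 5 ≡ 3. → (28, 3)
5P: (28, 3) + (24, 22). λ = (22 - 3)/(24 - 28) ≡ 19/25 mod 29. 25⁻¹ ≡ 7 (mod 29) since 25·7 = 175 ≡ 1, so λ ≡ 17.
  x = λ² - 28 - 24 = 289 - 52 ≡ 5; y = λ·(28 - 5) - 3 ≡ 11. → (5, 11)
6P: (5, 11) + (24, 22). λ = (22 - 11)/(24 - 5) ≡ 11/19 mod 29. 19⁻¹ ≡ 26 (mod 29), so λ ≡ 25.
  x = λ² - 5 - 24 = 625 - 29 ≡ 16; y = λ·(5 - 16) - 11 ≡ 4. → (16, 4)
7P: (16, 4) + (24, 22). λ = (22 - 4)/(24 - 16) ≡ 18/8 mod 29. 8⁻¹ ≡ 11 (mod 29) since 8·11 = 88 ≡ 1, so λ ≡ 24.
  x = λ² - 16 - 24 = 576 - 40 ≡ 14; y = λ·(16 - 14) - 4 ≡ 15. → (14, 15)
8P: (14, 15) + (24, 22). λ = (22 - 15)/(24 - 14) ≡ 7/10 mod 29. 10⁻¹ ≡ 3 (mod 29), so λ ≡ 21.
  x = λ² - 14 - 24 = 441 - 38 ≡ 26; y = λ·(14 - 26) - 15 ≡ 23. → (26, 23)
9P: (26, 23) + (24, 22). λ = (22 - 23)/(24 - 26) ≡ 28/27 mod 29. 27⁻¹ ≡ 14 (mod 29), so λ ≡ 15.
  x = λ² - 26 - 24 = 225 - 50 ≡ 1; y = λ·(26 - 1) - 23 ≡ 4. → (1, 4)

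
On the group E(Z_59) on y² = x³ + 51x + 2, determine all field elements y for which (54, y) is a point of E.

x³ + 51x + 2 = 160220 ≡ 35 (mod 59).
Square roots of 35 mod 59: 25 and 34 (since 25² = 625 ≡ 35).

25, 34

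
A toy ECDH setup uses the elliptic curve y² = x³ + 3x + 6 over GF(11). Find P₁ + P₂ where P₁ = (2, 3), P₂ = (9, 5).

(3, 3)

(2, 3) + (9, 5). λ = (5 - 3)/(9 - 2) ≡ 2/7 mod 11. 7⁻¹ ≡ 8 (mod 11) since 7·8 = 56 ≡ 1, so λ ≡ 5.
  x = λ² - 2 - 9 = 25 - 11 ≡ 3; y = λ·(2 - 3) - 3 ≡ 3. → (3, 3)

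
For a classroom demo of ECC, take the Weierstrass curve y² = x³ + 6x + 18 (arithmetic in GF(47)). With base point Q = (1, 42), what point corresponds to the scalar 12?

Double-and-add on 12 = (1100)₂. Start with Q = (1, 42) for the leading 1-bit.
double: tangent at (1, 42): λ = (3·1² + 6)/(2·42) ≡ 9/37. 37⁻¹ ≡ 14 (mod 47), so λ ≡ 9·14 ≡ 32.
  x = λ² - 1 - 1 = 1024 - 2 ≡ 35; y = λ·(1 - 35) - 42 ≡ 45. → (35, 45)
add Q: (35, 45) + (1, 42). λ = (42 - 45)/(1 - 35) ≡ 44/13 mod 47. 13⁻¹ ≡ 29 (mod 47), so λ ≡ 7.
  x = λ² - 35 - 1 = 49 - 36 ≡ 13; y = λ·(35 - 13) - 45 ≡ 15. → (13, 15)
double: tangent at (13, 15): λ = (3·13² + 6)/(2·15) ≡ 43/30. 30⁻¹ ≡ 11 (mod 47), so λ ≡ 43·11 ≡ 3.
  x = λ² - 13 - 13 = 9 - 26 ≡ 30; y = λ·(13 - 30) - 15 ≡ 28. → (30, 28)
double: tangent at (30, 28): λ = (3·30² + 6)/(2·28) ≡ 27/9. 9⁻¹ ≡ 21 (mod 47) since 9·21 = 189 ≡ 1, so λ ≡ 27·21 ≡ 3.
  x = λ² - 30 - 30 = 9 - 60 ≡ 43; y = λ·(30 - 43) - 28 ≡ 27. → (43, 27)

(43, 27)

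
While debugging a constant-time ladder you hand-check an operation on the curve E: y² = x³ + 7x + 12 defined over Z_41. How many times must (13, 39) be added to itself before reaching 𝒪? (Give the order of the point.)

4

2P: tangent at (13, 39): λ = (3·13² + 7)/(2·39) ≡ 22/37. 37⁻¹ ≡ 10 (mod 41) since 37·10 = 370 ≡ 1, so λ ≡ 22·10 ≡ 15.
  x = λ² - 13 - 13 = 225 - 26 ≡ 35; y = λ·(13 - 35) - 39 ≡ 0. → (35, 0)
3P: (35, 0) + (13, 39). λ = (39 - 0)/(13 - 35) ≡ 39/19 mod 41. 19⁻¹ ≡ 13 (mod 41), so λ ≡ 15.
  x = λ² - 35 - 13 = 225 - 48 ≡ 13; y = λ·(35 - 13) - 0 ≡ 2. → (13, 2)
4P: (13, 2) + (13, 39): same x and y₁ ≡ -y₂, so the sum is 𝒪.
4P = 𝒪, so the order is 4.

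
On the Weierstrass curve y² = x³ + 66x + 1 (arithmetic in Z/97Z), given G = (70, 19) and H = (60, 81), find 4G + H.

(53, 38)

First 4G:
Repeated addition: build up to 4G.
2G: tangent at (70, 19): λ = (3·70² + 66)/(2·19) ≡ 22/38. 38⁻¹ ≡ 23 (mod 97), so λ ≡ 22·23 ≡ 21.
  x = λ² - 70 - 70 = 441 - 140 ≡ 10; y = λ·(70 - 10) - 19 ≡ 77. → (10, 77)
3G: (10, 77) + (70, 19). λ = (19 - 77)/(70 - 10) ≡ 39/60 mod 97. 60⁻¹ ≡ 76 (mod 97) since 60·76 = 4560 ≡ 1, so λ ≡ 54.
  x = λ² - 10 - 70 = 2916 - 80 ≡ 23; y = λ·(10 - 23) - 77 ≡ 94. → (23, 94)
4G: (23, 94) + (70, 19). λ = (19 - 94)/(70 - 23) ≡ 22/47 mod 97. 47⁻¹ ≡ 64 (mod 97) since 47·64 = 3008 ≡ 1, so λ ≡ 50.
  x = λ² - 23 - 70 = 2500 - 93 ≡ 79; y = λ·(23 - 79) - 94 ≡ 16. → (79, 16)
4G = (79, 16).
Finally 4G + H:
(79, 16) + (60, 81). λ = (81 - 16)/(60 - 79) ≡ 65/78 mod 97. 78⁻¹ ≡ 51 (mod 97) since 78·51 = 3978 ≡ 1, so λ ≡ 17.
  x = λ² - 79 - 60 = 289 - 139 ≡ 53; y = λ·(79 - 53) - 16 ≡ 38. → (53, 38)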